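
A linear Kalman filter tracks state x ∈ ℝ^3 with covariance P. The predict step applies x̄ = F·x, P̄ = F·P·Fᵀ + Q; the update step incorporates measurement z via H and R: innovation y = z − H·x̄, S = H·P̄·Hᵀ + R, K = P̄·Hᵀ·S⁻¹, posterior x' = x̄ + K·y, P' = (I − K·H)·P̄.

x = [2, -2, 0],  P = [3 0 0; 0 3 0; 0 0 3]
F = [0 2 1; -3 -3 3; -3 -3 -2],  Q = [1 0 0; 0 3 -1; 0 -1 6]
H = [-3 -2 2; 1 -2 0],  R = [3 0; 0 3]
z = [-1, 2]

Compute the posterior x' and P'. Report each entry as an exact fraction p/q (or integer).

x̄ = F·x = [-4, 0, 0]
P̄ = F·P·Fᵀ + Q = [16 -9 -24; -9 84 35; -24 35 72]
y = z − H·x̄ = [-13, 6]
S = H·P̄·Hᵀ + R = [671 64; 64 391]
K = P̄·Hᵀ·S⁻¹ = [-32674/258265 27806/258265; -16433/258265 -114223/258265; 63102/258265 -72418/258265]
x' = x̄ + K·y = [-63066/36895, -67387/36895, -179262/36895]
P' = (I − K·H)·P̄ = [638264/258265 277423/258265 1185808/258265; 277423/258265 310046/258265 701531/258265; 1185808/258265 701531/258265 2574896/258265]

x' = [-63066/36895, -67387/36895, -179262/36895]
P' = [638264/258265 277423/258265 1185808/258265; 277423/258265 310046/258265 701531/258265; 1185808/258265 701531/258265 2574896/258265]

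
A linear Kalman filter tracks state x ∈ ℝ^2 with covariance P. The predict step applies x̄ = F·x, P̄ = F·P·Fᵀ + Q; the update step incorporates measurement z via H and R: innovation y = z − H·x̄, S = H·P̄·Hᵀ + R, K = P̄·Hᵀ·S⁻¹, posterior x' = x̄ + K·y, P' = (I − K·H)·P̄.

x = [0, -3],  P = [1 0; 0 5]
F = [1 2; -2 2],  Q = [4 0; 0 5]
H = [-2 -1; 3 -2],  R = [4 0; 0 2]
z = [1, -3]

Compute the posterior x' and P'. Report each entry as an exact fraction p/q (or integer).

x̄ = F·x = [-6, -6]
P̄ = F·P·Fᵀ + Q = [25 18; 18 29]
y = z − H·x̄ = [-17, 3]
S = H·P̄·Hᵀ + R = [205 -74; -74 127]
K = P̄·Hᵀ·S⁻¹ = [-5750/20559 2963/20559; -8551/20559 -5630/20559]
x' = x̄ + K·y = [-16715/20559, 5123/20559]
P' = (I − K·H)·P̄ = [7418/20559 8164/20559; 8164/20559 17876/20559]

x' = [-16715/20559, 5123/20559]
P' = [7418/20559 8164/20559; 8164/20559 17876/20559]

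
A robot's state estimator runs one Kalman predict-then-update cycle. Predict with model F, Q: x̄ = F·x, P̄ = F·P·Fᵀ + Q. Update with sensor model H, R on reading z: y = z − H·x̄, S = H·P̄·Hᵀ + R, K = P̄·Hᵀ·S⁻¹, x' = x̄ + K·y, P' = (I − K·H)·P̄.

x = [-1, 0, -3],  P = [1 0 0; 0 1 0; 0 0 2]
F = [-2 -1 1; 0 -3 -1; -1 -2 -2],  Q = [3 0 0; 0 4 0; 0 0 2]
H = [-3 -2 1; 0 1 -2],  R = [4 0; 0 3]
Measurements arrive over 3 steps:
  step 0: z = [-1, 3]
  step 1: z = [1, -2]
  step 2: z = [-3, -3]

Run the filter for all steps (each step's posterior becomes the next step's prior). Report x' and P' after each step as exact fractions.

step 0: x' = [-3024/5189, 6206/5189, -1817/5189], P' = [13669/5189 -23855/5189 -11515/5189; -23855/5189 51218/5189 27115/5189; -11515/5189 27115/5189 17885/5189]
step 1: x' = [-11411216/34434307, 19663501/34434307, 44763897/34434307], P' = [201796157/34434307 -405576561/34434307 -210792567/34434307; -405576561/34434307 886149542/34434307 475908085/34434307; -210792567/34434307 475908085/34434307 278388773/34434307]
step 2: x' = [19027697280/524502556243, 1533709674435/524502556243, 1454530718145/524502556243], P' = [3322618741357/524502556243 -6740503072189/524502556243 -3528069503471/524502556243; -6740503072189/524502556243 14766653096316/524502556243 7962369548517/524502556243; -3528069503471/524502556243 7962369548517/524502556243 4640223539901/524502556243]

step 0: x̄ = F·x = [-1, 3, 7]
step 0: P̄ = F·P·Fᵀ + Q = [10 1 0; 1 15 10; 0 10 15]
step 0: y = z − H·x̄ = [-5, 14]
step 0: S = H·P̄·Hᵀ + R = [141 -13; -13 38]
step 0: K = P̄·Hᵀ·S⁻¹ = [-1203/5189 -275/5189; -939/5189 -1004/5189; -450/5189 -2885/5189]
step 0: x' = x̄ + K·y = [-3024/5189, 6206/5189, -1817/5189]
step 0: P' = (I − K·H)·P̄ = [13669/5189 -23855/5189 -11515/5189; -23855/5189 51218/5189 27115/5189; -11515/5189 27115/5189 17885/5189]
step 1: x̄ = F·x = [-1975/5189, -16801/5189, -5754/5189]
step 1: P̄ = F·P·Fᵀ + Q = [35756/5189 -84621/5189 -59816/5189; -84621/5189 662293/5189 476918/5189; -59816/5189 476918/5189 375899/5189]
step 1: y = z − H·x̄ = [-28584/5189, -5085/5189]
step 1: S = H·P̄·Hᵀ + R = [803403/5189 203173/5189; 203173/5189 273784/5189]
step 1: K = P̄·Hᵀ·S⁻¹ = [-1256979/34434307 5336191/34434307; -19915329/34434307 -21888876/34434307; -10262424/34434307 -26956487/34434307]
step 1: x' = x̄ + K·y = [-11411216/34434307, 19663501/34434307, 44763897/34434307]
step 1: P' = (I − K·H)·P̄ = [201796157/34434307 -405576561/34434307 -210792567/34434307; -405576561/34434307 886149542/34434307 475908085/34434307; -210792567/34434307 475908085/34434307 278388773/34434307]
step 2: x̄ = F·x = [47922828/34434307, -103754400/34434307, -117443580/34434307]
step 2: P̄ = F·P·Fᵀ + Q = [344073718/34434307 -1426800817/34434307 -1041146654/34434307; -1426800817/34434307 11246920389/34434307 8253417228/34434307; -1041146654/34434307 8253417228/34434307 6270606199/34434307]
step 2: y = z − H·x̄ = [-49599657/34434307, -234435681/34434307]
step 2: S = H·P̄·Hᵀ + R = [10604289653/34434307 4265555491/34434307; 4265555491/34434307 3418979194/34434307]
step 2: K = P̄·Hᵀ·S⁻¹ = [-3729895791/524502556243 105211978251/524502556243; -337356856887/524502556243 -386028666906/524502556243; -175076761680/524502556243 -439359177095/524502556243]
step 2: x' = x̄ + K·y = [19027697280/524502556243, 1533709674435/524502556243, 1454530718145/524502556243]
step 2: P' = (I − K·H)·P̄ = [3322618741357/524502556243 -6740503072189/524502556243 -3528069503471/524502556243; -6740503072189/524502556243 14766653096316/524502556243 7962369548517/524502556243; -3528069503471/524502556243 7962369548517/524502556243 4640223539901/524502556243]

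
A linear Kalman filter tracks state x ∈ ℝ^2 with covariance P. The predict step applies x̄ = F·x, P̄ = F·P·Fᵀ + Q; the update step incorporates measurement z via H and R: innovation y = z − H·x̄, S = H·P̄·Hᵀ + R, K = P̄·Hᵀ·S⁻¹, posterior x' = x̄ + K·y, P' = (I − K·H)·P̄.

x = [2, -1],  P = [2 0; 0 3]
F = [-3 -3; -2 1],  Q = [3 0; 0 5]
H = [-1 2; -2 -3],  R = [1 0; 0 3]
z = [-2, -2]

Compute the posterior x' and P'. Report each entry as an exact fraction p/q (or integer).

x̄ = F·x = [-3, -5]
P̄ = F·P·Fᵀ + Q = [48 3; 3 16]
y = z − H·x̄ = [5, -23]
S = H·P̄·Hᵀ + R = [101 -3; -3 375]
K = P̄·Hᵀ·S⁻¹ = [-5355/12622 -3577/12622; 3571/12622 -1789/12622]
x' = x̄ + K·y = [8815/6311, -2054/6311]
P' = (I − K·H)·P̄ = [5361/12622 3/12622; 3/12622 1787/12622]

x' = [8815/6311, -2054/6311]
P' = [5361/12622 3/12622; 3/12622 1787/12622]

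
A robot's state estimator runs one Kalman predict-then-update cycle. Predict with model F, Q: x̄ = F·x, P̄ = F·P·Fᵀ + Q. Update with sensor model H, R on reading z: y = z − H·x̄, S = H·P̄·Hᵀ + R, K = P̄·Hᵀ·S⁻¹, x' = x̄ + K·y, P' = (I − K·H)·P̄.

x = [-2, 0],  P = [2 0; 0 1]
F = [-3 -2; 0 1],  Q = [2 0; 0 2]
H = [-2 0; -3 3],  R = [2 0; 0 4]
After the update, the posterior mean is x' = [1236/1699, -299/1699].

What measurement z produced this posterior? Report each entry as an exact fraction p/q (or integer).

z = [-1, -3]

x̄ = F·x = [6, 0]
P̄ = F·P·Fᵀ + Q = [24 -2; -2 3]
S = H·P̄·Hᵀ + R = [98 156; 156 283]
K = P̄·Hᵀ·S⁻¹ = [-708/1699 -78/1699; -604/1699 423/1699]
x' − x̄ = [-8958/1699, -299/1699] = K·y
y = (KᵀK)⁻¹·Kᵀ·(x' − x̄) = [11, 15]
z = y + H·x̄ = [11, 15] + [-12, -18] = [-1, -3]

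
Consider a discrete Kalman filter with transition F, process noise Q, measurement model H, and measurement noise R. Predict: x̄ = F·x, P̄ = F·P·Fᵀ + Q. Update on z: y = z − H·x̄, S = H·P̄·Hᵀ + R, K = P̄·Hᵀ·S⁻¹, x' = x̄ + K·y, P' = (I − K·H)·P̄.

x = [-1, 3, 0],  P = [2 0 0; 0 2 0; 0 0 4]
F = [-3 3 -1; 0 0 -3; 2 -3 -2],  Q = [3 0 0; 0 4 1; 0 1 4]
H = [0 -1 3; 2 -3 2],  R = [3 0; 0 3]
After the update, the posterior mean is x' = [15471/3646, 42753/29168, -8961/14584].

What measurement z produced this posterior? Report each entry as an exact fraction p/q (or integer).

z = [-3, 3]

x̄ = F·x = [12, 0, -11]
P̄ = F·P·Fᵀ + Q = [43 12 -22; 12 40 25; -22 25 46]
S = H·P̄·Hᵀ + R = [307 -35; -35 99]
K = P̄·Hᵀ·S⁻¹ = [-939/3646 -111/3646; 1855/29168 -12897/29168; 5121/14584 -2167/14584]
x' − x̄ = [-28281/3646, 42753/29168, 151463/14584] = K·y
y = (KᵀK)⁻¹·Kᵀ·(x' − x̄) = [30, 1]
z = y + H·x̄ = [30, 1] + [-33, 2] = [-3, 3]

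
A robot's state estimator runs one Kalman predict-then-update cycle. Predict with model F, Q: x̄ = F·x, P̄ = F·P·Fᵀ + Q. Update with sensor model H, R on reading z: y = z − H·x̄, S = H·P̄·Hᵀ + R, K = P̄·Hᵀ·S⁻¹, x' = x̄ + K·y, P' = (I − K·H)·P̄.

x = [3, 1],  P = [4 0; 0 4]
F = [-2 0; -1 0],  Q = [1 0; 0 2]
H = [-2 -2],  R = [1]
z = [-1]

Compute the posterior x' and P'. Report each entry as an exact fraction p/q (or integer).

x' = [8/157, 61/157]
P' = [169/157 -144/157; -144/157 158/157]

x̄ = F·x = [-6, -3]
P̄ = F·P·Fᵀ + Q = [17 8; 8 6]
y = z − H·x̄ = [-19]
S = H·P̄·Hᵀ + R = [157]
K = P̄·Hᵀ·S⁻¹ = [-50/157; -28/157]
x' = x̄ + K·y = [8/157, 61/157]
P' = (I − K·H)·P̄ = [169/157 -144/157; -144/157 158/157]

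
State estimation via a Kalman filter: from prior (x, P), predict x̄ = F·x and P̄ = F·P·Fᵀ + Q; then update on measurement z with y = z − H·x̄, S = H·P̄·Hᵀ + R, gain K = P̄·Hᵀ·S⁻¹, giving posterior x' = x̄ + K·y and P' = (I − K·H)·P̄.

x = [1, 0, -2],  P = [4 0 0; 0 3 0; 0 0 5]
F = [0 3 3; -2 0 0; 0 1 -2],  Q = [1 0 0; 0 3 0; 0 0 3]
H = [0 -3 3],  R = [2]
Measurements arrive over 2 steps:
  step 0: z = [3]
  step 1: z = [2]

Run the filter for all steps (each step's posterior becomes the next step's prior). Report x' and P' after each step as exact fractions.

step 0: x' = [-1497/407, 41/407, 458/407], P' = [25742/407 -3591/407 -3633/407; -3591/407 4484/407 4446/407; -3633/407 4446/407 4498/407]
step 1: x' = [-1147245/562016, -1943307/1124032, -1202233/1124032], P' = [84091465/281008 -26742465/562016 -26812683/562016; -26742465/562016 12636937/1124032 12413859/1124032; -26812683/562016 12413859/1124032 12440385/1124032]

step 0: x̄ = F·x = [-6, -2, 4]
step 0: P̄ = F·P·Fᵀ + Q = [73 0 -21; 0 19 0; -21 0 26]
step 0: y = z − H·x̄ = [-15]
step 0: S = H·P̄·Hᵀ + R = [407]
step 0: K = P̄·Hᵀ·S⁻¹ = [-63/407; -57/407; 78/407]
step 0: x' = x̄ + K·y = [-1497/407, 41/407, 458/407]
step 0: P' = (I − K·H)·P̄ = [25742/407 -3591/407 -3633/407; -3591/407 4484/407 4446/407; -3633/407 4446/407 4498/407]
step 1: x̄ = F·x = [1497/407, 2994/407, -875/407]
step 1: P̄ = F·P·Fᵀ + Q = [161273/407 43344/407 -26874/407; 43344/407 104189/407 -7350/407; -26874/407 -7350/407 5913/407]
step 1: y = z − H·x̄ = [12421/407]
step 1: S = H·P̄·Hᵀ + R = [1124032/407]
step 1: K = P̄·Hᵀ·S⁻¹ = [-105327/562016; -334617/1124032; 39789/1124032]
step 1: x' = x̄ + K·y = [-1147245/562016, -1943307/1124032, -1202233/1124032]
step 1: P' = (I − K·H)·P̄ = [84091465/281008 -26742465/562016 -26812683/562016; -26742465/562016 12636937/1124032 12413859/1124032; -26812683/562016 12413859/1124032 12440385/1124032]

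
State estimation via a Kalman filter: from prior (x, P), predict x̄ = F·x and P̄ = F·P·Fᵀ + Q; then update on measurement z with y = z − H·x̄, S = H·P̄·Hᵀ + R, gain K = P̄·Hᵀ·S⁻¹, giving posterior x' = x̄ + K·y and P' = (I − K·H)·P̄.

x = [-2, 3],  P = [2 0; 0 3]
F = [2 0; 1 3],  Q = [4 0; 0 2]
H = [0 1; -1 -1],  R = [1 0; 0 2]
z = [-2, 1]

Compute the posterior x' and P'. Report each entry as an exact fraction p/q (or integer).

x̄ = F·x = [-4, 7]
P̄ = F·P·Fᵀ + Q = [12 4; 4 31]
y = z − H·x̄ = [-9, 4]
S = H·P̄·Hᵀ + R = [32 -35; -35 53]
K = P̄·Hᵀ·S⁻¹ = [-116/157 -124/157; 418/471 -35/471]
x' = x̄ + K·y = [-80/157, -605/471]
P' = (I − K·H)·P̄ = [364/157 -116/157; -116/157 418/471]

x' = [-80/157, -605/471]
P' = [364/157 -116/157; -116/157 418/471]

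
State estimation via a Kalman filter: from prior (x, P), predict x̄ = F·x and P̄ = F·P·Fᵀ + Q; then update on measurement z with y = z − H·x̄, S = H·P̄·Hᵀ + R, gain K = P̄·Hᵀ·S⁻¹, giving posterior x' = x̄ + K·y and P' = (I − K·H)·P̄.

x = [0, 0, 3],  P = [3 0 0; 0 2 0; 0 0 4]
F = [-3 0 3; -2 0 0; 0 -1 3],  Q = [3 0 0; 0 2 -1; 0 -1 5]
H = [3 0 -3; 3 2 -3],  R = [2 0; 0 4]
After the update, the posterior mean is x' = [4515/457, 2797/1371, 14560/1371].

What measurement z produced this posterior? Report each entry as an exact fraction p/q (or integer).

x̄ = F·x = [9, 0, 9]
P̄ = F·P·Fᵀ + Q = [66 18 36; 18 14 -1; 36 -1 43]
S = H·P̄·Hᵀ + R = [335 447; 447 621]
K = P̄·Hᵀ·S⁻¹ = [-24/457 110/457; -433/1371 1498/4113; -460/1371 841/4113]
x' − x̄ = [402/457, 2797/1371, 2221/1371] = K·y
y = (KᵀK)⁻¹·Kᵀ·(x' − x̄) = [-3, 3]
z = y + H·x̄ = [-3, 3] + [0, 0] = [-3, 3]

z = [-3, 3]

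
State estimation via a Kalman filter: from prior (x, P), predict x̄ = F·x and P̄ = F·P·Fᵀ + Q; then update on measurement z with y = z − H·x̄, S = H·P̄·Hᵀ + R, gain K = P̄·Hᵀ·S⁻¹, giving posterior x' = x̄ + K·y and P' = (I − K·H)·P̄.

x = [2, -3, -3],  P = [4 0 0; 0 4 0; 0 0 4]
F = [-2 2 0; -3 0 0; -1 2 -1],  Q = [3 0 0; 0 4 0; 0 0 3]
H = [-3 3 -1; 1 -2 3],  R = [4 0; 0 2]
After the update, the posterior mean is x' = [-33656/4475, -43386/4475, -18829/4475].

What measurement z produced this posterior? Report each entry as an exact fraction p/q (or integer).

x̄ = F·x = [-10, -6, -5]
P̄ = F·P·Fᵀ + Q = [35 24 24; 24 40 12; 24 12 27]
S = H·P̄·Hᵀ + R = [346 -318; -318 344]
K = P̄·Hᵀ·S⁻¹ = [-423/8950 572/4475; 1506/4475 1132/4475; 2043/8950 1998/4475]
x' − x̄ = [11094/4475, -16536/4475, 3546/4475] = K·y
y = (KᵀK)⁻¹·Kᵀ·(x' − x̄) = [-20, 12]
z = y + H·x̄ = [-20, 12] + [17, -13] = [-3, -1]

z = [-3, -1]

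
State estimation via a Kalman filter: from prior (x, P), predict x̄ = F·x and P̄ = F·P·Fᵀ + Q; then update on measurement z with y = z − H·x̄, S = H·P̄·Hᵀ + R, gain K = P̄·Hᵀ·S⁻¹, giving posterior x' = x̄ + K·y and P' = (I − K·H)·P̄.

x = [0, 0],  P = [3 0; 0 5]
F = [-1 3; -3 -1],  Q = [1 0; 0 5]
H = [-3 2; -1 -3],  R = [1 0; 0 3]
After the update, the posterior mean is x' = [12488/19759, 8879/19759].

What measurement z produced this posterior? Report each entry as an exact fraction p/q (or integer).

z = [-1, -2]

x̄ = F·x = [0, 0]
P̄ = F·P·Fᵀ + Q = [49 -6; -6 37]
S = H·P̄·Hᵀ + R = [662 -117; -117 349]
K = P̄·Hᵀ·S⁻¹ = [-59118/217349 -39125/217349; 19823/217349 -58746/217349]
x' − x̄ = [12488/19759, 8879/19759] = K·y
y = (KᵀK)⁻¹·Kᵀ·(x' − x̄) = [-1, -2]
z = y + H·x̄ = [-1, -2] + [0, 0] = [-1, -2]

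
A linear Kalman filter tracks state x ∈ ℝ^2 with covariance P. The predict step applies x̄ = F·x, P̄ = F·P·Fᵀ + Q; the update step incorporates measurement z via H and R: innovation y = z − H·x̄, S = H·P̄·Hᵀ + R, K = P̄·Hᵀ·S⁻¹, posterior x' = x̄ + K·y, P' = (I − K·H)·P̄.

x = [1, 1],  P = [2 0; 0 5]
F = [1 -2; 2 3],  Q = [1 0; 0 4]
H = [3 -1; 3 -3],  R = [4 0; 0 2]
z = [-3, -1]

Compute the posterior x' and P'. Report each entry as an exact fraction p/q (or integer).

x' = [-12567/14230, -6571/14230]
P' = [12157/14230 13231/14230; 13231/14230 17373/14230]

x̄ = F·x = [-1, 5]
P̄ = F·P·Fᵀ + Q = [23 -26; -26 57]
y = z − H·x̄ = [5, 17]
S = H·P̄·Hᵀ + R = [424 690; 690 1190]
K = P̄·Hᵀ·S⁻¹ = [581/1423 -1611/14230; 558/1423 -6213/14230]
x' = x̄ + K·y = [-12567/14230, -6571/14230]
P' = (I − K·H)·P̄ = [12157/14230 13231/14230; 13231/14230 17373/14230]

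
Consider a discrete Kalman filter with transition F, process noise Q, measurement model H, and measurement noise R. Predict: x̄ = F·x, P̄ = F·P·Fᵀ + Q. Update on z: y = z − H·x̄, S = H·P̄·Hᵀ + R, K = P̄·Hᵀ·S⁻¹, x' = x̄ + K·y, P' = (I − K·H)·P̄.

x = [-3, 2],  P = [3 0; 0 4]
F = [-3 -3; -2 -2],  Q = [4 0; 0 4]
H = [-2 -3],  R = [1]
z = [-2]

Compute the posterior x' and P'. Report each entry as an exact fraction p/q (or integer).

x' = [583/1061, 322/1061]
P' = [3487/1061 -2238/1061; -2238/1061 1552/1061]

x̄ = F·x = [3, 2]
P̄ = F·P·Fᵀ + Q = [67 42; 42 32]
y = z − H·x̄ = [10]
S = H·P̄·Hᵀ + R = [1061]
K = P̄·Hᵀ·S⁻¹ = [-260/1061; -180/1061]
x' = x̄ + K·y = [583/1061, 322/1061]
P' = (I − K·H)·P̄ = [3487/1061 -2238/1061; -2238/1061 1552/1061]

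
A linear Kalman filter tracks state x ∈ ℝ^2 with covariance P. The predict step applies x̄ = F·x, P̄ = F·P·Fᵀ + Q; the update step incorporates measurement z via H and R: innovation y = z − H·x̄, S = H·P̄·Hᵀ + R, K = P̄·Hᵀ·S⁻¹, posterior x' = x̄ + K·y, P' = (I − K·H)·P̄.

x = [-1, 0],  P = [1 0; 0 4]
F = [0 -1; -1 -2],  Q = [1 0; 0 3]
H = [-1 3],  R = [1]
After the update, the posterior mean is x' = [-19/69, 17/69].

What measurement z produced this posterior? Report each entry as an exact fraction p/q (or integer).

z = [1]

x̄ = F·x = [0, 1]
P̄ = F·P·Fᵀ + Q = [5 8; 8 20]
S = H·P̄·Hᵀ + R = [138]
K = P̄·Hᵀ·S⁻¹ = [19/138; 26/69]
x' − x̄ = [-19/69, -52/69] = K·y
y = (KᵀK)⁻¹·Kᵀ·(x' − x̄) = [-2]
z = y + H·x̄ = [-2] + [3] = [1]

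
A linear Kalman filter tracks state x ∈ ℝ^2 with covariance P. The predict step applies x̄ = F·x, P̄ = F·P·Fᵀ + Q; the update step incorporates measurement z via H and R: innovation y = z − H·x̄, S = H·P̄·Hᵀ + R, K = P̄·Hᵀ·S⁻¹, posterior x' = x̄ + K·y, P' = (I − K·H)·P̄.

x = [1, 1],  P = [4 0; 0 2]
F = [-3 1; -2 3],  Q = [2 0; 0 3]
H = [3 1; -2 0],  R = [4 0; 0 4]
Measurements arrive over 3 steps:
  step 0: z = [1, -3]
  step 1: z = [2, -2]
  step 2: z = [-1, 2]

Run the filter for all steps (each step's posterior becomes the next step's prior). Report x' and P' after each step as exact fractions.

step 0: x̄ = F·x = [-2, 1]
step 0: P̄ = F·P·Fᵀ + Q = [40 30; 30 37]
step 0: y = z − H·x̄ = [6, -7]
step 0: S = H·P̄·Hᵀ + R = [581 -300; -300 164]
step 0: K = P̄·Hᵀ·S⁻¹ = [150/1321 -370/1321; 707/1321 810/1321]
step 0: x' = x̄ + K·y = [848/1321, -107/1321]
step 0: P' = (I − K·H)·P̄ = [740/1321 -1620/1321; -1620/1321 7688/1321]
step 1: x̄ = F·x = [-2651/1321, -2017/1321]
step 1: P̄ = F·P·Fᵀ + Q = [26710/1321 45324/1321; 45324/1321 95555/1321]
step 1: y = z − H·x̄ = [12612/1321, -7944/1321]
step 1: S = H·P̄·Hᵀ + R = [613173/1321 -250908/1321; -250908/1321 112124/1321]
step 1: K = P̄·Hᵀ·S⁻¹ = [41818/365669 -80639/365669; 608521/1097007 158281/365669]
step 1: x' = x̄ + K·y = [150353/365669, 426407/365669]
step 1: P' = (I − K·H)·P̄ = [161278/365669 -316562/365669; -316562/365669 5283142/1097007]
step 2: x̄ = F·x = [-24652/365669, 978515/365669]
step 2: P̄ = F·P·Fᵀ + Q = [17529778/1097007 9732992/365669; 9732992/365669 21390289/365669]
step 2: y = z − H·x̄ = [-1270228/365669, 682034/365669]
step 2: S = H·P̄·Hᵀ + R = [133840251/365669 -54525540/365669; -54525540/365669 74507140/1097007]
step 2: K = P̄·Hᵀ·S⁻¹ = [1817518/15997327 -17686609/79986635; 80001529/143975943 34884647/79986635]
step 2: x' = x̄ + K·y = [-69948534/79986635, 1122449063/719879715]
step 2: P' = (I − K·H)·P̄ = [35373218/79986635 -69769294/79986635; -69769294/79986635 3483801518/719879715]

step 0: x' = [848/1321, -107/1321], P' = [740/1321 -1620/1321; -1620/1321 7688/1321]
step 1: x' = [150353/365669, 426407/365669], P' = [161278/365669 -316562/365669; -316562/365669 5283142/1097007]
step 2: x' = [-69948534/79986635, 1122449063/719879715], P' = [35373218/79986635 -69769294/79986635; -69769294/79986635 3483801518/719879715]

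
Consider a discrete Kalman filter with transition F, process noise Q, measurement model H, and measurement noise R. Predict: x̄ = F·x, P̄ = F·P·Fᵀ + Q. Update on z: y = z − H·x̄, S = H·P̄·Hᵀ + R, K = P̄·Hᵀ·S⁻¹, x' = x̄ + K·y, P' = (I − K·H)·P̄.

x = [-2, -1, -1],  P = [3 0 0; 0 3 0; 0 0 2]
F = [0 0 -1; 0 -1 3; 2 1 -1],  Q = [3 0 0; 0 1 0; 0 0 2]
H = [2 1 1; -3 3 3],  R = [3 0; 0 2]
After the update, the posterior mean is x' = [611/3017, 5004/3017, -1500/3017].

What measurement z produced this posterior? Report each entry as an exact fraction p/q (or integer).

x̄ = F·x = [1, -2, -4]
P̄ = F·P·Fᵀ + Q = [5 -6 2; -6 22 -9; 2 -9 19]
S = H·P̄·Hᵀ + R = [30 27; 27 326]
K = P̄·Hᵀ·S⁻¹ = [895/3017 -324/3017; -1213/9051 561/3017; 3916/9051 114/3017]
x' − x̄ = [-2406/3017, 11038/3017, 10568/3017] = K·y
y = (KᵀK)⁻¹·Kᵀ·(x' − x̄) = [6, 24]
z = y + H·x̄ = [6, 24] + [-4, -21] = [2, 3]

z = [2, 3]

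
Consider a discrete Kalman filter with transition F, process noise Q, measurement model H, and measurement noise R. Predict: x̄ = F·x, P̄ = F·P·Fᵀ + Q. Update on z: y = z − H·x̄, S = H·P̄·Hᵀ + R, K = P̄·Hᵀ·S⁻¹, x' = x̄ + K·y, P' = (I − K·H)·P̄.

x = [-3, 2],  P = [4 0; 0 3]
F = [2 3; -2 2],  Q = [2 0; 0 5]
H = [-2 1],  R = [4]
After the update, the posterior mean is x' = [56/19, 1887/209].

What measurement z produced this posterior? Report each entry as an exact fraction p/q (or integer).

z = [3]

x̄ = F·x = [0, 10]
P̄ = F·P·Fᵀ + Q = [45 2; 2 33]
S = H·P̄·Hᵀ + R = [209]
K = P̄·Hᵀ·S⁻¹ = [-8/19; 29/209]
x' − x̄ = [56/19, -203/209] = K·y
y = (KᵀK)⁻¹·Kᵀ·(x' − x̄) = [-7]
z = y + H·x̄ = [-7] + [10] = [3]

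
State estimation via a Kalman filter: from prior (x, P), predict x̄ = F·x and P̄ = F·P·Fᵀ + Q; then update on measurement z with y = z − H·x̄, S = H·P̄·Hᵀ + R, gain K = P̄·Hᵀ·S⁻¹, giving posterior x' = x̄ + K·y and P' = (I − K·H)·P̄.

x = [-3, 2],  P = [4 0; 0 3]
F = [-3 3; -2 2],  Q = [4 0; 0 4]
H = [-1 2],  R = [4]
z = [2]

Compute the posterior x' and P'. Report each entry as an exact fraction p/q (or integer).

x̄ = F·x = [15, 10]
P̄ = F·P·Fᵀ + Q = [67 42; 42 32]
y = z − H·x̄ = [-3]
S = H·P̄·Hᵀ + R = [31]
K = P̄·Hᵀ·S⁻¹ = [17/31; 22/31]
x' = x̄ + K·y = [414/31, 244/31]
P' = (I − K·H)·P̄ = [1788/31 928/31; 928/31 508/31]

x' = [414/31, 244/31]
P' = [1788/31 928/31; 928/31 508/31]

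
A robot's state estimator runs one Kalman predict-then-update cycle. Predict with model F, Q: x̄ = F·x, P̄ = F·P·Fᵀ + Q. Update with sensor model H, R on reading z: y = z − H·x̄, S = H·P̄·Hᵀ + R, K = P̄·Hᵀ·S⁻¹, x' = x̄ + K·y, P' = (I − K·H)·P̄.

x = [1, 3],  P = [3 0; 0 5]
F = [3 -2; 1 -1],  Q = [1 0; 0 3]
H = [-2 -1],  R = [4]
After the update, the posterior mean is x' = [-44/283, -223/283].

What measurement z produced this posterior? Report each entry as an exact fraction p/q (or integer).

z = [1]

x̄ = F·x = [-3, -2]
P̄ = F·P·Fᵀ + Q = [48 19; 19 11]
S = H·P̄·Hᵀ + R = [283]
K = P̄·Hᵀ·S⁻¹ = [-115/283; -49/283]
x' − x̄ = [805/283, 343/283] = K·y
y = (KᵀK)⁻¹·Kᵀ·(x' − x̄) = [-7]
z = y + H·x̄ = [-7] + [8] = [1]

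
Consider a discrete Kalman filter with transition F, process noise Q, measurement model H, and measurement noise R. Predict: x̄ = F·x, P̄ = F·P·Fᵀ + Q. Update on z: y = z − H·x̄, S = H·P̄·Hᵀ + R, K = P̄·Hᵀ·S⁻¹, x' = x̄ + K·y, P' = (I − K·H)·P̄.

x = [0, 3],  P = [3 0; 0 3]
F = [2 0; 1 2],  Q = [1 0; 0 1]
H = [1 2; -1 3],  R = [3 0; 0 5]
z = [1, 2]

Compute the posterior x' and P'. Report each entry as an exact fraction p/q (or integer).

x' = [-2475/5183, 3772/5183]
P' = [8279/5183 -82/5183; -82/5183 1616/5183]

x̄ = F·x = [0, 6]
P̄ = F·P·Fᵀ + Q = [13 6; 6 16]
y = z − H·x̄ = [-11, -16]
S = H·P̄·Hᵀ + R = [104 89; 89 126]
K = P̄·Hᵀ·S⁻¹ = [2705/5183 -1705/5183; 1050/5183 986/5183]
x' = x̄ + K·y = [-2475/5183, 3772/5183]
P' = (I − K·H)·P̄ = [8279/5183 -82/5183; -82/5183 1616/5183]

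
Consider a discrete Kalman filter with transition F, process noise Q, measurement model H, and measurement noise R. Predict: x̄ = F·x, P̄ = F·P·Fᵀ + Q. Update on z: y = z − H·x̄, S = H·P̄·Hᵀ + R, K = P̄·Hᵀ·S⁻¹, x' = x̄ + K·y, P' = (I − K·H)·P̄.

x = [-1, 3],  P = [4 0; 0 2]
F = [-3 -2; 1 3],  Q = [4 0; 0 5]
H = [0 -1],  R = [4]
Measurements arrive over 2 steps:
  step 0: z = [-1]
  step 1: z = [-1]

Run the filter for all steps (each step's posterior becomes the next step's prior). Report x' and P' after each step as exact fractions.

step 0: x' = [75/31, 59/31], P' = [912/31 -96/31; -96/31 108/31]
step 1: x' = [-321/529, 2471/1587], P' = [71620/529 -3104/529; -3104/529 5852/1587]

step 0: x̄ = F·x = [-3, 8]
step 0: P̄ = F·P·Fᵀ + Q = [48 -24; -24 27]
step 0: y = z − H·x̄ = [7]
step 0: S = H·P̄·Hᵀ + R = [31]
step 0: K = P̄·Hᵀ·S⁻¹ = [24/31; -27/31]
step 0: x' = x̄ + K·y = [75/31, 59/31]
step 0: P' = (I − K·H)·P̄ = [912/31 -96/31; -96/31 108/31]
step 1: x̄ = F·x = [-343/31, 252/31]
step 1: P̄ = F·P·Fᵀ + Q = [7612/31 -2328/31; -2328/31 1463/31]
step 1: y = z − H·x̄ = [221/31]
step 1: S = H·P̄·Hᵀ + R = [1587/31]
step 1: K = P̄·Hᵀ·S⁻¹ = [776/529; -1463/1587]
step 1: x' = x̄ + K·y = [-321/529, 2471/1587]
step 1: P' = (I − K·H)·P̄ = [71620/529 -3104/529; -3104/529 5852/1587]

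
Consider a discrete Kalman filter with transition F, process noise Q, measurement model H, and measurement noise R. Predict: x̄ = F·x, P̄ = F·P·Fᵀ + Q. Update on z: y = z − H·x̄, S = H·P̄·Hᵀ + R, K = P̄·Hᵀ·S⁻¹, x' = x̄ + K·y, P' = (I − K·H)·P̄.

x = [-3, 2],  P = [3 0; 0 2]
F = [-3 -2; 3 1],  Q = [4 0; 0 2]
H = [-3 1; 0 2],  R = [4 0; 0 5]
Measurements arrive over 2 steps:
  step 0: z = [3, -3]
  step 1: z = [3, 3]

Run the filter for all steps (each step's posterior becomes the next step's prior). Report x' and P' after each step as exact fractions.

step 0: x' = [-4460/3071, -4664/3071], P' = [1497/3071 775/3071; 775/3071 2945/3071]
step 1: x' = [-332413/544129, 9173984/10338451], P' = [258314/544129 121570/544129; 121570/544129 9053970/10338451]

step 0: x̄ = F·x = [5, -7]
step 0: P̄ = F·P·Fᵀ + Q = [39 -31; -31 31]
step 0: y = z − H·x̄ = [25, 11]
step 0: S = H·P̄·Hᵀ + R = [572 248; 248 129]
step 0: K = P̄·Hᵀ·S⁻¹ = [-929/3071 310/3071; 155/3071 1178/3071]
step 0: x' = x̄ + K·y = [-4460/3071, -4664/3071]
step 0: P' = (I − K·H)·P̄ = [1497/3071 775/3071; 775/3071 2945/3071]
step 1: x̄ = F·x = [22708/3071, -18044/3071]
step 1: P̄ = F·P·Fᵀ + Q = [46837/3071 -26338/3071; -26338/3071 27210/3071]
step 1: y = z − H·x̄ = [95381/3071, 45301/3071]
step 1: S = H·P̄·Hᵀ + R = [619055/3071 212448/3071; 212448/3071 124195/3071]
step 1: K = P̄·Hᵀ·S⁻¹ = [-163343/544129 48628/544129; 531120/10338451 3621588/10338451]
step 1: x' = x̄ + K·y = [-332413/544129, 9173984/10338451]
step 1: P' = (I − K·H)·P̄ = [258314/544129 121570/544129; 121570/544129 9053970/10338451]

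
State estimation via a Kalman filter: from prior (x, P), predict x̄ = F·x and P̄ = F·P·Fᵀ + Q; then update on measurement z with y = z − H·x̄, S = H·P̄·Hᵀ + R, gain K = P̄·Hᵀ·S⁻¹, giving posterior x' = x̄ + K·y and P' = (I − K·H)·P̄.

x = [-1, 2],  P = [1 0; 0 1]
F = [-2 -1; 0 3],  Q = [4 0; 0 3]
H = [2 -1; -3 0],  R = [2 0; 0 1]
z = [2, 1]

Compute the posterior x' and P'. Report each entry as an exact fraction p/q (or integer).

x' = [-183/1115, -1158/1115]
P' = [117/1115 192/1115; 192/1115 2202/1115]

x̄ = F·x = [0, 6]
P̄ = F·P·Fᵀ + Q = [9 -3; -3 12]
y = z − H·x̄ = [8, 1]
S = H·P̄·Hᵀ + R = [62 -63; -63 82]
K = P̄·Hᵀ·S⁻¹ = [21/1115 -351/1115; -909/1115 -576/1115]
x' = x̄ + K·y = [-183/1115, -1158/1115]
P' = (I − K·H)·P̄ = [117/1115 192/1115; 192/1115 2202/1115]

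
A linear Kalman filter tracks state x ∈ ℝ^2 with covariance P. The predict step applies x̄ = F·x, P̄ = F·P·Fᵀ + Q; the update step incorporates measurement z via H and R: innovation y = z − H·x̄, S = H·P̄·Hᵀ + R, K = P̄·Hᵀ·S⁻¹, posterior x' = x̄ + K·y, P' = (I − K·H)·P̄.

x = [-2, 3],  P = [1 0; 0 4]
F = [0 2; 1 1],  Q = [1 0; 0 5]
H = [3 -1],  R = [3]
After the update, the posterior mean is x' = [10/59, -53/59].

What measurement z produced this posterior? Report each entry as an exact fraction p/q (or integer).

z = [1]

x̄ = F·x = [6, 1]
P̄ = F·P·Fᵀ + Q = [17 8; 8 10]
S = H·P̄·Hᵀ + R = [118]
K = P̄·Hᵀ·S⁻¹ = [43/118; 7/59]
x' − x̄ = [-344/59, -112/59] = K·y
y = (KᵀK)⁻¹·Kᵀ·(x' − x̄) = [-16]
z = y + H·x̄ = [-16] + [17] = [1]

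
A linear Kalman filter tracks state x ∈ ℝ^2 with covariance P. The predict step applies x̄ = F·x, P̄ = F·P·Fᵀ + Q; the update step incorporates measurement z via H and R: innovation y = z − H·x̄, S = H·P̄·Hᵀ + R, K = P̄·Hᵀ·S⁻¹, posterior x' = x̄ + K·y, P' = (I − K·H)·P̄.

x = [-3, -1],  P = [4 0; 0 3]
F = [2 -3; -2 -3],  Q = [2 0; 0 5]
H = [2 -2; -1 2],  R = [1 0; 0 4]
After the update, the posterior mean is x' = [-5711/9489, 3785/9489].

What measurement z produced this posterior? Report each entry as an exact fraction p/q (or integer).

x̄ = F·x = [-3, 9]
P̄ = F·P·Fᵀ + Q = [45 11; 11 48]
S = H·P̄·Hᵀ + R = [285 -216; -216 197]
K = P̄·Hᵀ·S⁻¹ = [8428/9489 2711/3163; 3782/9489 2747/3163]
x' − x̄ = [22756/9489, -81616/9489] = K·y
y = (KᵀK)⁻¹·Kᵀ·(x' − x̄) = [22, -20]
z = y + H·x̄ = [22, -20] + [-24, 21] = [-2, 1]

z = [-2, 1]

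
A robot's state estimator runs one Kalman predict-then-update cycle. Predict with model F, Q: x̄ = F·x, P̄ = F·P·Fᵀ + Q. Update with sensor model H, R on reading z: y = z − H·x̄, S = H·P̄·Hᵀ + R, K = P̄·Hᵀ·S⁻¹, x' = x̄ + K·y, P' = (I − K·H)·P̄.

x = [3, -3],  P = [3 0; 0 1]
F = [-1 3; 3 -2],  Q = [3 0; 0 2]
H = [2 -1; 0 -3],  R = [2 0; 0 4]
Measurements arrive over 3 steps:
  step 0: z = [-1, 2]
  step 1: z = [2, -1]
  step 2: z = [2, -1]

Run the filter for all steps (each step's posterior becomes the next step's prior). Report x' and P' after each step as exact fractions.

step 0: x̄ = F·x = [-12, 15]
step 0: P̄ = F·P·Fᵀ + Q = [15 -15; -15 33]
step 0: y = z − H·x̄ = [38, 47]
step 0: S = H·P̄·Hᵀ + R = [155 189; 189 301]
step 0: K = P̄·Hᵀ·S⁻¹ = [360/781 -765/5467; -18/781 -1719/5467]
step 0: x' = x̄ + K·y = [-5799/5467, -3576/5467]
step 0: P' = (I − K·H)·P̄ = [3030/5467 1020/5467; 1020/5467 2292/5467]
step 1: x̄ = F·x = [-4929/5467, -10245/5467]
step 1: P̄ = F·P·Fᵀ + Q = [33939/5467 -11622/5467; -11622/5467 35132/5467]
step 1: y = z − H·x̄ = [10547/5467, -36202/5467]
step 1: S = H·P̄·Hᵀ + R = [228310/5467 175128/5467; 175128/5467 338056/5467]
step 1: K = P̄·Hᵀ·S⁻¹ = [237441/531733 -272655/2126932; -14594/531733 -316437/1063466]
step 1: x' = x̄ + K·y = [860085/1063466, 23102/531733]
step 1: P' = (I − K·H)·P̄ = [565767/1063466 90885/531733; 90885/531733 210958/531733]
step 2: x̄ = F·x = [-721473/1063466, 2487847/1063466]
step 2: P̄ = F·P·Fᵀ + Q = [6462789/1063466 -2229327/1063466; -2229327/1063466 6725259/1063466]
step 2: y = z − H·x̄ = [6057725/1063466, 6400075/1063466]
step 2: S = H·P̄·Hᵀ + R = [43620655/1063466 33551739/1063466; 33551739/1063466 64781195/1063466]
step 2: K = P̄·Hᵀ·S⁻¹ = [356080713/799310447 -7838640/61485419; -1720602/61485419 -18258183/61485419]
step 2: x' = x̄ + K·y = [872783559/799310447, 24156523/61485419]
step 2: P' = (I − K·H)·P̄ = [424015593/799310447 10451520/61485419; 10451520/61485419 24344244/61485419]

step 0: x' = [-5799/5467, -3576/5467], P' = [3030/5467 1020/5467; 1020/5467 2292/5467]
step 1: x' = [860085/1063466, 23102/531733], P' = [565767/1063466 90885/531733; 90885/531733 210958/531733]
step 2: x' = [872783559/799310447, 24156523/61485419], P' = [424015593/799310447 10451520/61485419; 10451520/61485419 24344244/61485419]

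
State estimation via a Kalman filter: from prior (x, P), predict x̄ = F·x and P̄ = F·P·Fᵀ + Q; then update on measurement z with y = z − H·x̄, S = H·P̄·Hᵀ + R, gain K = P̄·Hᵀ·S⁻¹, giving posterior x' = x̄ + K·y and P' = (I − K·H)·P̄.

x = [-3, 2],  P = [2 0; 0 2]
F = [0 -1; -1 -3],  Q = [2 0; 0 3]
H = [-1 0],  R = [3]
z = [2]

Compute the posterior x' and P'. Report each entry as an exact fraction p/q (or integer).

x' = [-2, -3]
P' = [12/7 18/7; 18/7 125/7]

x̄ = F·x = [-2, -3]
P̄ = F·P·Fᵀ + Q = [4 6; 6 23]
y = z − H·x̄ = [0]
S = H·P̄·Hᵀ + R = [7]
K = P̄·Hᵀ·S⁻¹ = [-4/7; -6/7]
x' = x̄ + K·y = [-2, -3]
P' = (I − K·H)·P̄ = [12/7 18/7; 18/7 125/7]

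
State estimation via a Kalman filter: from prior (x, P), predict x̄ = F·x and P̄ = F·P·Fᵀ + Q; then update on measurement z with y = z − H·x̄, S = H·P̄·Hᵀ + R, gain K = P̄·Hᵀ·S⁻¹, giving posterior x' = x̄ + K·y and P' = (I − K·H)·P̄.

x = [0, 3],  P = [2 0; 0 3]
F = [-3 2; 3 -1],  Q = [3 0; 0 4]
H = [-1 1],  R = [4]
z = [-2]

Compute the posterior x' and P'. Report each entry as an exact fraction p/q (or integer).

x̄ = F·x = [6, -3]
P̄ = F·P·Fᵀ + Q = [33 -24; -24 25]
y = z − H·x̄ = [7]
S = H·P̄·Hᵀ + R = [110]
K = P̄·Hᵀ·S⁻¹ = [-57/110; 49/110]
x' = x̄ + K·y = [261/110, 13/110]
P' = (I − K·H)·P̄ = [381/110 153/110; 153/110 349/110]

x' = [261/110, 13/110]
P' = [381/110 153/110; 153/110 349/110]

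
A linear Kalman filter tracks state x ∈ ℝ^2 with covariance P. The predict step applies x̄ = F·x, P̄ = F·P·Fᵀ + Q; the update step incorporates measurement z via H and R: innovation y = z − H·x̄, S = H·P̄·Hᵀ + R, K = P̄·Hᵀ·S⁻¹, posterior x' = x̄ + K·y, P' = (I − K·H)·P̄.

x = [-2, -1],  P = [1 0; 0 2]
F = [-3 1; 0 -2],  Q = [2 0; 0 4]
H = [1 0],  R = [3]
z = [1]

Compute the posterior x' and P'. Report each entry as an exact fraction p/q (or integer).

x̄ = F·x = [5, 2]
P̄ = F·P·Fᵀ + Q = [13 -4; -4 12]
y = z − H·x̄ = [-4]
S = H·P̄·Hᵀ + R = [16]
K = P̄·Hᵀ·S⁻¹ = [13/16; -1/4]
x' = x̄ + K·y = [7/4, 3]
P' = (I − K·H)·P̄ = [39/16 -3/4; -3/4 11]

x' = [7/4, 3]
P' = [39/16 -3/4; -3/4 11]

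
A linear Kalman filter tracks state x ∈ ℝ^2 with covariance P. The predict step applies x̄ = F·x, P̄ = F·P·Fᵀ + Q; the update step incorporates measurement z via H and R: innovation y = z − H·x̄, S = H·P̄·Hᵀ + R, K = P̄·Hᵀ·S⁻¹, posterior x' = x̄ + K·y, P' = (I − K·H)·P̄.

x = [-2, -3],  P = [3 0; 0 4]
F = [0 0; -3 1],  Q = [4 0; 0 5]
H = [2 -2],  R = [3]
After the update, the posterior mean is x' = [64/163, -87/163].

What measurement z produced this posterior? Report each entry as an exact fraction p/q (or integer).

z = [2]

x̄ = F·x = [0, 3]
P̄ = F·P·Fᵀ + Q = [4 0; 0 36]
S = H·P̄·Hᵀ + R = [163]
K = P̄·Hᵀ·S⁻¹ = [8/163; -72/163]
x' − x̄ = [64/163, -576/163] = K·y
y = (KᵀK)⁻¹·Kᵀ·(x' − x̄) = [8]
z = y + H·x̄ = [8] + [-6] = [2]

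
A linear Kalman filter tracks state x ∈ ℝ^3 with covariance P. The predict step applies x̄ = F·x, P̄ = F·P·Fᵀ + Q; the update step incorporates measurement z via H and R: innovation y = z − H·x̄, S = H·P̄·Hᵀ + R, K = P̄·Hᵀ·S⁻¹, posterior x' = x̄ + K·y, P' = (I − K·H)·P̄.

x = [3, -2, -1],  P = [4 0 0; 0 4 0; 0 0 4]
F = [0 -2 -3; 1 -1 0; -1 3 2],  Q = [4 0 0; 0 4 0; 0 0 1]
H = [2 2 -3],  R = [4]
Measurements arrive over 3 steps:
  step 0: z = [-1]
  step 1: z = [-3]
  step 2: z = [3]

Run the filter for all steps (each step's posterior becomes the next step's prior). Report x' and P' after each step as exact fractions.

step 0: x̄ = F·x = [7, 5, -11]
step 0: P̄ = F·P·Fᵀ + Q = [56 8 -48; 8 12 -16; -48 -16 57]
step 0: y = z − H·x̄ = [-58]
step 0: S = H·P̄·Hᵀ + R = [1621]
step 0: K = P̄·Hᵀ·S⁻¹ = [272/1621; 88/1621; -299/1621]
step 0: x' = x̄ + K·y = [-4429/1621, 3001/1621, -489/1621]
step 0: P' = (I − K·H)·P̄ = [16792/1621 -10968/1621 3520/1621; -10968/1621 11708/1621 376/1621; 3520/1621 376/1621 2996/1621]
step 1: x̄ = F·x = [-4535/1621, -7430/1621, 12454/1621]
step 1: P̄ = F·P·Fᵀ + Q = [84792/1621 35920/1621 -104488/1621; 35920/1621 56920/1621 -89500/1621; -104488/1621 -89500/1621 192009/1621]
step 1: y = z − H·x̄ = [56429/1621]
step 1: S = H·P̄·Hᵀ + R = [4916629/1621]
step 1: K = P̄·Hᵀ·S⁻¹ = [554888/4916629; 454180/4916629; -964003/4916629]
step 1: x' = x̄ + K·y = [5561297/4916629, -6725250/4916629, 4215899/4916629]
step 1: P' = (I − K·H)·P̄ = [67236344/4916629 -46522960/4916629 13069072/4916629; -46522960/4916629 45388680/4916629 -1361760/4916629; 13069072/4916629 -1361760/4916629 9090212/4916629]
step 2: x̄ = F·x = [802803/4916629, 12286547/4916629, -17305249/4916629]
step 2: P̄ = F·P·Fᵀ + Q = [266692024/4916629 140530784/4916629 -363009176/4916629; 140530784/4916629 225337460/4916629 -360632560/4916629; -363009176/4916629 -360632560/4916629 727532293/4916629]
step 2: y = z − H·x̄ = [-63344560/4916629]
step 2: S = H·P̄·Hᵀ + R = [18343522193/4916629]
step 2: K = P̄·Hᵀ·S⁻¹ = [1903473144/18343522193; 1813634168/18343522193; -3629880351/18343522193]
step 2: x' = x̄ + K·y = [-21528660009/18343522193, 22473668279/18343522193, -17797976093/18343522193]
step 2: P' = (I − K·H)·P̄ = [258075411224/18343522193 -177840218720/18343522193 50952164144/18343522193; -177840218720/18343522193 171705817764/18343522193 -6507779528/18343522193; 50952164144/18343522193 -6507779528/18343522193 34469430212/18343522193]

step 0: x' = [-4429/1621, 3001/1621, -489/1621], P' = [16792/1621 -10968/1621 3520/1621; -10968/1621 11708/1621 376/1621; 3520/1621 376/1621 2996/1621]
step 1: x' = [5561297/4916629, -6725250/4916629, 4215899/4916629], P' = [67236344/4916629 -46522960/4916629 13069072/4916629; -46522960/4916629 45388680/4916629 -1361760/4916629; 13069072/4916629 -1361760/4916629 9090212/4916629]
step 2: x' = [-21528660009/18343522193, 22473668279/18343522193, -17797976093/18343522193], P' = [258075411224/18343522193 -177840218720/18343522193 50952164144/18343522193; -177840218720/18343522193 171705817764/18343522193 -6507779528/18343522193; 50952164144/18343522193 -6507779528/18343522193 34469430212/18343522193]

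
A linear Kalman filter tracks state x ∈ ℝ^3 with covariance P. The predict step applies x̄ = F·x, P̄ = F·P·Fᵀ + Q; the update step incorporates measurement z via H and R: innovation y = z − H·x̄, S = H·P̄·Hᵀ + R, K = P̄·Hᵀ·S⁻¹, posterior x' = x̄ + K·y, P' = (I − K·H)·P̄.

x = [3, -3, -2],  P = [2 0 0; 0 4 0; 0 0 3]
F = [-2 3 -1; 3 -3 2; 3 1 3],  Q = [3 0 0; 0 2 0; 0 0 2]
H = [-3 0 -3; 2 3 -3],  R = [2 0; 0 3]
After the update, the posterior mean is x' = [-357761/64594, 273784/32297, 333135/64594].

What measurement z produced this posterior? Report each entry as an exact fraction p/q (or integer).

x̄ = F·x = [-13, 14, 0]
P̄ = F·P·Fᵀ + Q = [50 -54 -9; -54 68 24; -9 24 51]
S = H·P̄·Hᵀ + R = [749 402; 402 302]
K = P̄·Hᵀ·S⁻¹ = [-11538/32297 23231/64594; 8766/32297 -9102/32297; 873/32297 -23499/64594]
x' − x̄ = [481961/64594, -178374/32297, 333135/64594] = K·y
y = (KᵀK)⁻¹·Kᵀ·(x' − x̄) = [-38, -17]
z = y + H·x̄ = [-38, -17] + [39, 16] = [1, -1]

z = [1, -1]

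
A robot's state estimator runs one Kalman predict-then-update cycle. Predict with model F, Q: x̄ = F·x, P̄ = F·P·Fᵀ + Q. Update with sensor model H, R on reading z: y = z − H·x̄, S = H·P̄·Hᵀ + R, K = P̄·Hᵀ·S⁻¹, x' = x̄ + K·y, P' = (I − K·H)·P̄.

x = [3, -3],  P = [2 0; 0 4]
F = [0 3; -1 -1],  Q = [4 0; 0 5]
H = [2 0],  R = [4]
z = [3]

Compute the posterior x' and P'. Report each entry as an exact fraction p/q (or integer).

x̄ = F·x = [-9, 0]
P̄ = F·P·Fᵀ + Q = [40 -12; -12 11]
y = z − H·x̄ = [21]
S = H·P̄·Hᵀ + R = [164]
K = P̄·Hᵀ·S⁻¹ = [20/41; -6/41]
x' = x̄ + K·y = [51/41, -126/41]
P' = (I − K·H)·P̄ = [40/41 -12/41; -12/41 307/41]

x' = [51/41, -126/41]
P' = [40/41 -12/41; -12/41 307/41]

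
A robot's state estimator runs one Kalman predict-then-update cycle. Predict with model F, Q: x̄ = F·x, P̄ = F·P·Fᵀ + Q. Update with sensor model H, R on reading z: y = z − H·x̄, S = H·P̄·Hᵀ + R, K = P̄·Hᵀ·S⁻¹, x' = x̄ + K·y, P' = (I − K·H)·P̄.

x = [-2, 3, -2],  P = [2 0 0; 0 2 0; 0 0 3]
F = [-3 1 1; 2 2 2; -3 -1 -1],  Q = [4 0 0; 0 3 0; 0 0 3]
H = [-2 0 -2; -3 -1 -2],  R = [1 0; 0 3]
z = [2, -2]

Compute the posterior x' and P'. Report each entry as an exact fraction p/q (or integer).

x' = [3208/3485, 50227/17425, -32482/17425]
P' = [1006/697 -1447/3485 -5188/3485; -1447/3485 53642/17425 53/17425; -5188/3485 53/17425 30977/17425]

x̄ = F·x = [7, -2, 5]
P̄ = F·P·Fᵀ + Q = [27 -2 13; -2 31 -22; 13 -22 26]
y = z − H·x̄ = [26, 27]
S = H·P̄·Hᵀ + R = [317 348; 348 437]
K = P̄·Hᵀ·S⁻¹ = [316/3485 -1089/3485; 14364/17425 -10681/17425; -10074/17425 5271/17425]
x' = x̄ + K·y = [3208/3485, 50227/17425, -32482/17425]
P' = (I − K·H)·P̄ = [1006/697 -1447/3485 -5188/3485; -1447/3485 53642/17425 53/17425; -5188/3485 53/17425 30977/17425]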